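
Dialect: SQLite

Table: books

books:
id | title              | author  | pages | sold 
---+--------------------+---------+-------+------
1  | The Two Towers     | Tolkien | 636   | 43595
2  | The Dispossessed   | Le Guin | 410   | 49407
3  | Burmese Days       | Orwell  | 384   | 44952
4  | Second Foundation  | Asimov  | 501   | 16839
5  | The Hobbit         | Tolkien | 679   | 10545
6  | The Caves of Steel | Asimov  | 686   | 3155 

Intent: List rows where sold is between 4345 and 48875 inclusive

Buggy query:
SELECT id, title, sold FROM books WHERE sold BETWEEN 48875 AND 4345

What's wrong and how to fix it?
Bug: BETWEEN expects the lower bound first; with 48875 AND 4345 the range is empty

Fix: Swap the bounds so the smaller value comes first

Corrected query:
SELECT id, title, sold FROM books WHERE sold BETWEEN 4345 AND 48875

Result:
id | title             | sold 
---+-------------------+------
1  | The Two Towers    | 43595
3  | Burmese Days      | 44952
4  | Second Foundation | 16839
5  | The Hobbit        | 10545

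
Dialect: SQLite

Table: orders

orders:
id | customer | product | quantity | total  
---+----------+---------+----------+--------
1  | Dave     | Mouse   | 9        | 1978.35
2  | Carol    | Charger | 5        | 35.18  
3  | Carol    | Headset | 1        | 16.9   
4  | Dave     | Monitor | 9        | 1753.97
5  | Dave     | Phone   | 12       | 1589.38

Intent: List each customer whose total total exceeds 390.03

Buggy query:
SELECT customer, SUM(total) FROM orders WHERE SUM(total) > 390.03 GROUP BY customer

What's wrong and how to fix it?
Bug: WHERE runs before GROUP BY, so aggregates aren't available there

Fix: Move the aggregate condition to a HAVING clause

Corrected query:
SELECT customer, SUM(total) FROM orders GROUP BY customer HAVING SUM(total) > 390.03

Result:
customer | SUM(total)
---------+-----------
Dave     | 5321.7    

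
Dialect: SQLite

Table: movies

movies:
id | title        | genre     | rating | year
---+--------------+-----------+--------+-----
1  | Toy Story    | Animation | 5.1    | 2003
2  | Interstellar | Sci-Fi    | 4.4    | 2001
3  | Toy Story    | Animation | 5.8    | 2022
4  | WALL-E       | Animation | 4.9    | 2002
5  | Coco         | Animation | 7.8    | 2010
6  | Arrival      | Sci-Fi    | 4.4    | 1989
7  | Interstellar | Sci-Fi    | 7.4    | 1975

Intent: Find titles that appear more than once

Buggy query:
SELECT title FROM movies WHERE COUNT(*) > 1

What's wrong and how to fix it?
Bug: COUNT(*) is an aggregate and cannot be used in WHERE

Fix: GROUP BY title, then filter groups with HAVING COUNT(*) > 1

Corrected query:
SELECT title FROM movies GROUP BY title HAVING COUNT(*) > 1

Result:
title       
------------
Interstellar
Toy Story   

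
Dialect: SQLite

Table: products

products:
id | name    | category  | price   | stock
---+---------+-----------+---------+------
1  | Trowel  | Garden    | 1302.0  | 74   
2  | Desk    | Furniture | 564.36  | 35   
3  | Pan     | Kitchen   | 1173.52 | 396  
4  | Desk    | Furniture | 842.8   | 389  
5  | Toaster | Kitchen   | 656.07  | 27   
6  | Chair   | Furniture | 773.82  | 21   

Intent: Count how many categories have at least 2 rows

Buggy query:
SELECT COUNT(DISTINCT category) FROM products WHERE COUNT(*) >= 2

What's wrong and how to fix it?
Bug: COUNT(*) cannot appear in WHERE; the per-group count doesn't exist yet

Fix: Use a subquery that GROUPs and filters with HAVING, then count its rows

Corrected query:
SELECT COUNT(*) FROM (SELECT category FROM products GROUP BY category HAVING COUNT(*) >= 2)

Result:
COUNT(*)
--------
2       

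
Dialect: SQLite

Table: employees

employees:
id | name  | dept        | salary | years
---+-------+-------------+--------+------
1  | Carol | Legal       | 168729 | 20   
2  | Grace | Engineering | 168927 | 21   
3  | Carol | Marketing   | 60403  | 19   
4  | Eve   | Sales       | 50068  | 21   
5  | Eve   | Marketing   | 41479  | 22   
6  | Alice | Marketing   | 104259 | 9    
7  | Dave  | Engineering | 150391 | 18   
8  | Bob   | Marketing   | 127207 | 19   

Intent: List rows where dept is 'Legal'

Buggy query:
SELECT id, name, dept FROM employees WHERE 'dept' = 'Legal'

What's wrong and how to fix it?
Bug: 'dept' in single quotes is a string literal, not the column; the comparison is literal-vs-literal and never true

Fix: Remove the quotes around the column name (or use double quotes for an identifier)

Corrected query:
SELECT id, name, dept FROM employees WHERE dept = 'Legal'

Result:
id | name  | dept 
---+-------+------
1  | Carol | Legal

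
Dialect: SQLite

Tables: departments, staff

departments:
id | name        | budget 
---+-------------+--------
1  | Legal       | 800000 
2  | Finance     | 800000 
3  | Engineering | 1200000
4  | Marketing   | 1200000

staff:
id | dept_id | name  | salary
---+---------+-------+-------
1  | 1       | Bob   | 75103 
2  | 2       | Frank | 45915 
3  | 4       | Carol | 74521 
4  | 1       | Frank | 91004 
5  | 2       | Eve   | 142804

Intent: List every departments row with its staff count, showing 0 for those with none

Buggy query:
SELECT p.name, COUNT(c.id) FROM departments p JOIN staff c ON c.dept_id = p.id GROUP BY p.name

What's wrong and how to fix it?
Bug: An inner join excludes parents with zero children

Fix: Use LEFT JOIN so parents without children still appear (COUNT(c.id) gives 0)

Corrected query:
SELECT p.name, COUNT(c.id) FROM departments p LEFT JOIN staff c ON c.dept_id = p.id GROUP BY p.name

Result:
name        | COUNT(c.id)
------------+------------
Engineering | 0          
Finance     | 2          
Legal       | 2          
Marketing   | 1          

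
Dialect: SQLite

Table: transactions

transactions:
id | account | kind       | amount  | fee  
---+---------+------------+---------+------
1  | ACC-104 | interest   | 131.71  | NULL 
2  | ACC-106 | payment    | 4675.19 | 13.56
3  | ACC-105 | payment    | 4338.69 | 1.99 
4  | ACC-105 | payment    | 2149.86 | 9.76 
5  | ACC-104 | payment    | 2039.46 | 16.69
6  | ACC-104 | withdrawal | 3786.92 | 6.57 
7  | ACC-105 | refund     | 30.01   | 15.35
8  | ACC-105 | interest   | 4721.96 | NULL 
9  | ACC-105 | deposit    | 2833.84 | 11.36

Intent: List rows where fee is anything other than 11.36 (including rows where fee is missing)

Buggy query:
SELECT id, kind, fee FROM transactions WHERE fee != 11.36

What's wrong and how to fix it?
Bug: Inequality against NULL is unknown, not true; rows with NULL are dropped

Fix: Add an explicit OR fee IS NULL to include the missing-value rows

Corrected query:
SELECT id, kind, fee FROM transactions WHERE fee != 11.36 OR fee IS NULL

Result:
id | kind       | fee  
---+------------+------
1  | interest   | NULL 
2  | payment    | 13.56
3  | payment    | 1.99 
4  | payment    | 9.76 
5  | payment    | 16.69
6  | withdrawal | 6.57 
7  | refund     | 15.35
8  | interest   | NULL 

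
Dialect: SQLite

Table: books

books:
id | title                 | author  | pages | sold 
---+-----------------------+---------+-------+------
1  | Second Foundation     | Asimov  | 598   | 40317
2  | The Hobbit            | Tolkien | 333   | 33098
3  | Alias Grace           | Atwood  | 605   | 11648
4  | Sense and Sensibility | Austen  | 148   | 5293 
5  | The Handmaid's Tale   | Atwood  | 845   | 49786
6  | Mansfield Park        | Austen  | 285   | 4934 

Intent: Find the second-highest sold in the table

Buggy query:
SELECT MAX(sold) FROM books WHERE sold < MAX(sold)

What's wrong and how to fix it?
Bug: The inner MAX is an aggregate inside WHERE, which is not allowed

Fix: Compute the overall MAX in a subquery, then take MAX of rows below it

Corrected query:
SELECT MAX(sold) FROM books WHERE sold < (SELECT MAX(sold) FROM books)

Result:
MAX(sold)
---------
40317    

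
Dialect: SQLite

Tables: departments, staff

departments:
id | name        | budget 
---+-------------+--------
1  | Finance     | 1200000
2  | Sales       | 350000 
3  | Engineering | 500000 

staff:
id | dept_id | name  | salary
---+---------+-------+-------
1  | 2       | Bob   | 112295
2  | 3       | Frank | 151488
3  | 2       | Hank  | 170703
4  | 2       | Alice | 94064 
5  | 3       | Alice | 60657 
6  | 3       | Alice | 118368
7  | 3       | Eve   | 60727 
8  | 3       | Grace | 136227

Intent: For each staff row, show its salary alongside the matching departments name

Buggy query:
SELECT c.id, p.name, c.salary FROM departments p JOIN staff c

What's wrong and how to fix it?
Bug: Missing join condition: each staff row is matched to all departments rows instead of just its own

Fix: Add ON c.dept_id = p.id to the JOIN

Corrected query:
SELECT c.id, p.name, c.salary FROM departments p JOIN staff c ON c.dept_id = p.id

Result:
id | name        | salary
---+-------------+-------
1  | Sales       | 112295
2  | Engineering | 151488
3  | Sales       | 170703
4  | Sales       | 94064 
5  | Engineering | 60657 
6  | Engineering | 118368
7  | Engineering | 60727 
8  | Engineering | 136227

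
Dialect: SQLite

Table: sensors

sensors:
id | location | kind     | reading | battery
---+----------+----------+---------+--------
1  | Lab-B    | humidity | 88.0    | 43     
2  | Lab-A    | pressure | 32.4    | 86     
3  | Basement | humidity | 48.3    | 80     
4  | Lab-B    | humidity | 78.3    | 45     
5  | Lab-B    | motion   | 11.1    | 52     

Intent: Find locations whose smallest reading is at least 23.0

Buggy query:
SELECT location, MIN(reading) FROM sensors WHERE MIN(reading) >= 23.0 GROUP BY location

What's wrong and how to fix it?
Bug: Aggregates like MIN are computed per group after WHERE runs

Fix: Replace WHERE with HAVING after the GROUP BY

Corrected query:
SELECT location, MIN(reading) FROM sensors GROUP BY location HAVING MIN(reading) >= 23.0

Result:
location | MIN(reading)
---------+-------------
Basement | 48.3        
Lab-A    | 32.4        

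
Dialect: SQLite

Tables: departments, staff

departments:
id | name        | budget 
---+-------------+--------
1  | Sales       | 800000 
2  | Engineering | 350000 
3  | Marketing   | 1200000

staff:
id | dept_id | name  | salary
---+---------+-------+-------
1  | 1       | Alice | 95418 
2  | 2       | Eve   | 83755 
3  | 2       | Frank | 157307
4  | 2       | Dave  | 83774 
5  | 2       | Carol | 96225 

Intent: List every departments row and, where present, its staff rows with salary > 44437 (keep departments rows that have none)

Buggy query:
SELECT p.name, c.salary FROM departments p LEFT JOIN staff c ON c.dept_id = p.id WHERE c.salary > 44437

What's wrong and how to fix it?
Bug: A WHERE condition on the right-hand table after LEFT JOIN drops unmatched parents

Fix: Move the right-table condition into the ON clause so unmatched parents are kept

Corrected query:
SELECT p.name, c.salary FROM departments p LEFT JOIN staff c ON c.dept_id = p.id AND c.salary > 44437

Result:
name        | salary
------------+-------
Sales       | 95418 
Engineering | 83755 
Engineering | 83774 
Engineering | 96225 
Engineering | 157307
Marketing   | NULL  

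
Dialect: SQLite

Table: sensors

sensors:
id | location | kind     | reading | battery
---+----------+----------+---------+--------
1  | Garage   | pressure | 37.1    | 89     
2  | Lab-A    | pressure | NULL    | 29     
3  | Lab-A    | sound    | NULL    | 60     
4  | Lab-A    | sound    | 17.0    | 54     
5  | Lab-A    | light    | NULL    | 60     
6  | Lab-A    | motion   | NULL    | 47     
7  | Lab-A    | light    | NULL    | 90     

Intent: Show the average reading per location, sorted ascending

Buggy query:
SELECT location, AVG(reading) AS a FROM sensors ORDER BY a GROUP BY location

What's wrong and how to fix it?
Bug: ORDER BY appears before GROUP BY; SQL clause order requires GROUP BY first

Fix: Move ORDER BY to the end, after GROUP BY

Corrected query:
SELECT location, AVG(reading) AS a FROM sensors GROUP BY location ORDER BY a

Result:
location | a   
---------+-----
Lab-A    | 17  
Garage   | 37.1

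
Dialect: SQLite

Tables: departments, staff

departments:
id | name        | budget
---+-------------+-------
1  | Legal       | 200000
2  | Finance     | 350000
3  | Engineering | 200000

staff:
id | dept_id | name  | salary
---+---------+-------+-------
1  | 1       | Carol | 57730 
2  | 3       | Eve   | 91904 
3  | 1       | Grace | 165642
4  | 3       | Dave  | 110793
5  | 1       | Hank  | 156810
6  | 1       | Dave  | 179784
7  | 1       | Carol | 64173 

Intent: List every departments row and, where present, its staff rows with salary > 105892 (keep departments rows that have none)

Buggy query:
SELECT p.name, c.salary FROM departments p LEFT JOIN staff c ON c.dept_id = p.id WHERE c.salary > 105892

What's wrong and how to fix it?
Bug: A WHERE condition on the right-hand table after LEFT JOIN drops unmatched parents

Fix: Move the right-table condition into the ON clause so unmatched parents are kept

Corrected query:
SELECT p.name, c.salary FROM departments p LEFT JOIN staff c ON c.dept_id = p.id AND c.salary > 105892

Result:
name        | salary
------------+-------
Legal       | 156810
Legal       | 165642
Legal       | 179784
Finance     | NULL  
Engineering | 110793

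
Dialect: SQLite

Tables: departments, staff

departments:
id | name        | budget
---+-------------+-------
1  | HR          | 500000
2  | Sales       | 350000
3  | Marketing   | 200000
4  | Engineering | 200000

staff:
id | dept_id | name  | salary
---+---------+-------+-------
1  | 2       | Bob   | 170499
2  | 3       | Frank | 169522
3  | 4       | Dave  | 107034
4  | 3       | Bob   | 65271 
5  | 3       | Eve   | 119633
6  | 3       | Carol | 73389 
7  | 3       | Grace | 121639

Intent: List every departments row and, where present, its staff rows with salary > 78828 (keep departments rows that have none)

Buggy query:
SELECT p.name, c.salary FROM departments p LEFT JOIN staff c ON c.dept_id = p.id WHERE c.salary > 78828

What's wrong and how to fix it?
Bug: A WHERE condition on the right-hand table after LEFT JOIN drops unmatched parents

Fix: Move the right-table condition into the ON clause so unmatched parents are kept

Corrected query:
SELECT p.name, c.salary FROM departments p LEFT JOIN staff c ON c.dept_id = p.id AND c.salary > 78828

Result:
name        | salary
------------+-------
HR          | NULL  
Sales       | 170499
Marketing   | 119633
Marketing   | 121639
Marketing   | 169522
Engineering | 107034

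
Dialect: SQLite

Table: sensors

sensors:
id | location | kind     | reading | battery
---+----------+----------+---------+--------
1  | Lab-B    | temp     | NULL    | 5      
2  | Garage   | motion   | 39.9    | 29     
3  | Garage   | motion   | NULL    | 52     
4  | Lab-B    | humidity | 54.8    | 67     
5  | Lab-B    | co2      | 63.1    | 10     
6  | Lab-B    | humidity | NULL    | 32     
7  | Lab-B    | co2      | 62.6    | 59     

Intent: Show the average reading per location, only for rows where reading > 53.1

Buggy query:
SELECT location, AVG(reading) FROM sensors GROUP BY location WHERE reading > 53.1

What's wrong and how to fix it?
Bug: WHERE cannot follow GROUP BY

Fix: Place WHERE between FROM and GROUP BY

Corrected query:
SELECT location, AVG(reading) FROM sensors WHERE reading > 53.1 GROUP BY location

Result:
location | AVG(reading)
---------+-------------
Lab-B    | 60.166667   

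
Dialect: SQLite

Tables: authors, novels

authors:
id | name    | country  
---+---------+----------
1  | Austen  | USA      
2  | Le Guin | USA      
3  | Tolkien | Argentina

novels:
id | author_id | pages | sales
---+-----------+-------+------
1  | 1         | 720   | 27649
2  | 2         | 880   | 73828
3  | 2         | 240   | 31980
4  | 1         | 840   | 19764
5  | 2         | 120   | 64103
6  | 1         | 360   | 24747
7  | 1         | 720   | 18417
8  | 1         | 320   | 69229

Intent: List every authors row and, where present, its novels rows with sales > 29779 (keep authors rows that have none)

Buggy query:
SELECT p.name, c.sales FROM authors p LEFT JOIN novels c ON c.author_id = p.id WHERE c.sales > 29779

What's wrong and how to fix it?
Bug: A WHERE condition on the right-hand table after LEFT JOIN drops unmatched parents

Fix: Move the right-table condition into the ON clause so unmatched parents are kept

Corrected query:
SELECT p.name, c.sales FROM authors p LEFT JOIN novels c ON c.author_id = p.id AND c.sales > 29779

Result:
name    | sales
--------+------
Austen  | 69229
Le Guin | 31980
Le Guin | 64103
Le Guin | 73828
Tolkien | NULL 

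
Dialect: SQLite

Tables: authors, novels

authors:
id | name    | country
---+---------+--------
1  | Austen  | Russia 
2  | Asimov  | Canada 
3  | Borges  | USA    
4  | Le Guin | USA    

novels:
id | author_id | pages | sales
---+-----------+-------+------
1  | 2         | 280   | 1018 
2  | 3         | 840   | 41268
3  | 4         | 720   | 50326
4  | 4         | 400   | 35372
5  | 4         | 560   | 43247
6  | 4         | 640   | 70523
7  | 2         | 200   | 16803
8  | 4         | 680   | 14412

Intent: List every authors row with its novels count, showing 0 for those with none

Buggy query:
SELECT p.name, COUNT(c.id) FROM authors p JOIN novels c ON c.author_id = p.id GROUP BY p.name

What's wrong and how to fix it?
Bug: An inner join excludes parents with zero children

Fix: Use LEFT JOIN so parents without children still appear (COUNT(c.id) gives 0)

Corrected query:
SELECT p.name, COUNT(c.id) FROM authors p LEFT JOIN novels c ON c.author_id = p.id GROUP BY p.name

Result:
name    | COUNT(c.id)
--------+------------
Asimov  | 2          
Austen  | 0          
Borges  | 1          
Le Guin | 5          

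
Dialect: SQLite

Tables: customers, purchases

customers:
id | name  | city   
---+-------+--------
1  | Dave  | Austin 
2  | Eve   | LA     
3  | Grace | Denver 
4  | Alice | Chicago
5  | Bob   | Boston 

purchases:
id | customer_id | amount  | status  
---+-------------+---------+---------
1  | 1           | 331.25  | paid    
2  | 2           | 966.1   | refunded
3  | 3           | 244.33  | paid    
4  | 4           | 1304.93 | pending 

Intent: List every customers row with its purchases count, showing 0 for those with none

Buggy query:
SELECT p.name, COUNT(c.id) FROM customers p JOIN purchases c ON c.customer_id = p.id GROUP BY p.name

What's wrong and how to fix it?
Bug: INNER JOIN drops customers rows that have no matching purchases rows

Fix: Use LEFT JOIN so parents without children still appear (COUNT(c.id) gives 0)

Corrected query:
SELECT p.name, COUNT(c.id) FROM customers p LEFT JOIN purchases c ON c.customer_id = p.id GROUP BY p.name

Result:
name  | COUNT(c.id)
------+------------
Alice | 1          
Bob   | 0          
Dave  | 1          
Eve   | 1          
Grace | 1          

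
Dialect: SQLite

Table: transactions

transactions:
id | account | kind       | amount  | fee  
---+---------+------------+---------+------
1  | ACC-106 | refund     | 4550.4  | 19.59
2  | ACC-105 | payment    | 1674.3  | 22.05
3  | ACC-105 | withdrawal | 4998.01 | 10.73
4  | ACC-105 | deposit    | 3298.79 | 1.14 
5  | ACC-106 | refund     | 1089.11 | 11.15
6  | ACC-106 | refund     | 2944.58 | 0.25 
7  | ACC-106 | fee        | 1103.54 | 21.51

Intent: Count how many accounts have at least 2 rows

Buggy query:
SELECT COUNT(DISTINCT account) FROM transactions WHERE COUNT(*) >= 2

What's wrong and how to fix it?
Bug: WHERE filters individual rows, not groups, so a group-level COUNT is invalid there

Fix: Group first with HAVING COUNT(*) >= 2, then COUNT the resulting groups

Corrected query:
SELECT COUNT(*) FROM (SELECT account FROM transactions GROUP BY account HAVING COUNT(*) >= 2)

Result:
COUNT(*)
--------
2       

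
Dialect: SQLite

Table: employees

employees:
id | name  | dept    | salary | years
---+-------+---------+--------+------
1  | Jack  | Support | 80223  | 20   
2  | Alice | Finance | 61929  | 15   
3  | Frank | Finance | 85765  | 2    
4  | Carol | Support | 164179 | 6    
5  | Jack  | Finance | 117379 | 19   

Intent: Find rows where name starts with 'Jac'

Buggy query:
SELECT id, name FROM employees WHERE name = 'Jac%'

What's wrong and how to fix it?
Bug: '=' compares the literal string including the % character; pattern matching needs LIKE

Fix: Replace '=' with LIKE so 'Jac%' is treated as a pattern

Corrected query:
SELECT id, name FROM employees WHERE name LIKE 'Jac%'

Result:
id | name
---+-----
1  | Jack
5  | Jack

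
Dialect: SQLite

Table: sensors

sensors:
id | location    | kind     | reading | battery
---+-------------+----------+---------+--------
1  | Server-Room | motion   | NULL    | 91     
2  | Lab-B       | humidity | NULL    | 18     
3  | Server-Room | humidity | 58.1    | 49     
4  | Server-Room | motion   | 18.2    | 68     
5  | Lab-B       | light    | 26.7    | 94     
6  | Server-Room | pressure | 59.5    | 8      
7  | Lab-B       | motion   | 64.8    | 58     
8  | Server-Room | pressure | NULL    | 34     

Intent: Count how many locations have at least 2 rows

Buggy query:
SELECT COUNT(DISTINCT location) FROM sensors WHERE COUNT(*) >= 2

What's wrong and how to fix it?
Bug: WHERE filters individual rows, not groups, so a group-level COUNT is invalid there

Fix: Group first with HAVING COUNT(*) >= 2, then COUNT the resulting groups

Corrected query:
SELECT COUNT(*) FROM (SELECT location FROM sensors GROUP BY location HAVING COUNT(*) >= 2)

Result:
COUNT(*)
--------
2       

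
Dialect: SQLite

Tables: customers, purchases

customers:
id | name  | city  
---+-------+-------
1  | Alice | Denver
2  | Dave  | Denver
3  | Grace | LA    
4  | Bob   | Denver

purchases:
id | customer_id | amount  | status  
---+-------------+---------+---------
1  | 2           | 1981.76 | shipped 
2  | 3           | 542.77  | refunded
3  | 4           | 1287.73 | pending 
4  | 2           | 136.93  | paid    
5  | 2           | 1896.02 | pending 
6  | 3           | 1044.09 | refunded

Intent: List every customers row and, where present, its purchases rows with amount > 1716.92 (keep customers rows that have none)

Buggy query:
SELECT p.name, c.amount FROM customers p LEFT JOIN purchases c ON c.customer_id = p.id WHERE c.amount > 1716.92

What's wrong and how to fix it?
Bug: Filtering c.amount in WHERE discards the NULL rows produced by LEFT JOIN, turning it into an inner join

Fix: Move the right-table condition into the ON clause so unmatched parents are kept

Corrected query:
SELECT p.name, c.amount FROM customers p LEFT JOIN purchases c ON c.customer_id = p.id AND c.amount > 1716.92

Result:
name  | amount 
------+--------
Alice | NULL   
Dave  | 1896.02
Dave  | 1981.76
Grace | NULL   
Bob   | NULL   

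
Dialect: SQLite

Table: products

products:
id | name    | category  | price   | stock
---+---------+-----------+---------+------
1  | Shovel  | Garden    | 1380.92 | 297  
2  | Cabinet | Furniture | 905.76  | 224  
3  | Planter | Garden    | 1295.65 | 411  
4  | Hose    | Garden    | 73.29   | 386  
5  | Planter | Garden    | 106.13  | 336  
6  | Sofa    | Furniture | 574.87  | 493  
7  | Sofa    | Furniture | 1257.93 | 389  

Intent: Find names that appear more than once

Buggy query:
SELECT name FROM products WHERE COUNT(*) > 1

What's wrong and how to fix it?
Bug: COUNT(*) is an aggregate and cannot be used in WHERE

Fix: GROUP BY name, then filter groups with HAVING COUNT(*) > 1

Corrected query:
SELECT name FROM products GROUP BY name HAVING COUNT(*) > 1

Result:
name   
-------
Planter
Sofa   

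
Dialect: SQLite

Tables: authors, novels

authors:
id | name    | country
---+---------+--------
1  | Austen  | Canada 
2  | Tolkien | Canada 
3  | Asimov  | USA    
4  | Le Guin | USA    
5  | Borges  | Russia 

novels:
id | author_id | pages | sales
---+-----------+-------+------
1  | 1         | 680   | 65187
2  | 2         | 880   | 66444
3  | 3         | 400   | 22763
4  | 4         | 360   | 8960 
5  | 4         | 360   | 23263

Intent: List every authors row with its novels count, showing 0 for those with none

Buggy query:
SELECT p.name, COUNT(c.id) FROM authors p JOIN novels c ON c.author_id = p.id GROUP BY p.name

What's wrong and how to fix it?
Bug: INNER JOIN drops authors rows that have no matching novels rows

Fix: Use LEFT JOIN so parents without children still appear (COUNT(c.id) gives 0)

Corrected query:
SELECT p.name, COUNT(c.id) FROM authors p LEFT JOIN novels c ON c.author_id = p.id GROUP BY p.name

Result:
name    | COUNT(c.id)
--------+------------
Asimov  | 1          
Austen  | 1          
Borges  | 0          
Le Guin | 2          
Tolkien | 1          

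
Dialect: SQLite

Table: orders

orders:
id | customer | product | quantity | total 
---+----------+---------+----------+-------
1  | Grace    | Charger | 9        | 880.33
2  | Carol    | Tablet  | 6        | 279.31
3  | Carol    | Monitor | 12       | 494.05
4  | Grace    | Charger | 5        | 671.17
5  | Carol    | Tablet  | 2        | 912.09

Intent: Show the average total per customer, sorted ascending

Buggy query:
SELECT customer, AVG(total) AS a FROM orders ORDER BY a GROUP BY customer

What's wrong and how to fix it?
Bug: ORDER BY appears before GROUP BY; SQL clause order requires GROUP BY first

Fix: Move ORDER BY to the end, after GROUP BY

Corrected query:
SELECT customer, AVG(total) AS a FROM orders GROUP BY customer ORDER BY a

Result:
customer | a         
---------+-----------
Carol    | 561.816667
Grace    | 775.75    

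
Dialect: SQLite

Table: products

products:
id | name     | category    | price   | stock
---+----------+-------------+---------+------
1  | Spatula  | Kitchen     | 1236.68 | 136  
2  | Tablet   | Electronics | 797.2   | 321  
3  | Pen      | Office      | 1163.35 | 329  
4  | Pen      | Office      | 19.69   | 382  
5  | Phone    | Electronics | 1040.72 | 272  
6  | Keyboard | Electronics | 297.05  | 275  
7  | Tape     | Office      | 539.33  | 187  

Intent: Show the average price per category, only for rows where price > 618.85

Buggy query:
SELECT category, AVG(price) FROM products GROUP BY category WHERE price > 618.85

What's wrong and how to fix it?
Bug: WHERE cannot follow GROUP BY

Fix: Move the WHERE clause before GROUP BY

Corrected query:
SELECT category, AVG(price) FROM products WHERE price > 618.85 GROUP BY category

Result:
category    | AVG(price)
------------+-----------
Electronics | 918.96    
Kitchen     | 1236.68   
Office      | 1163.35   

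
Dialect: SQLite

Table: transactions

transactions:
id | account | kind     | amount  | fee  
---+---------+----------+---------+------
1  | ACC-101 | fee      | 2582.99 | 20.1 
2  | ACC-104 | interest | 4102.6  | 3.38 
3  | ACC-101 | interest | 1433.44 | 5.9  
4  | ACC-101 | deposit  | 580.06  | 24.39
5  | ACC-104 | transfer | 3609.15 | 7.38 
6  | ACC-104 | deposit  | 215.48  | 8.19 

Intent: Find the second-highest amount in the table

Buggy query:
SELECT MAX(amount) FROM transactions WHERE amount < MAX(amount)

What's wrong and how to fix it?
Bug: The inner MAX is an aggregate inside WHERE, which is not allowed

Fix: Compute the overall MAX in a subquery, then take MAX of rows below it

Corrected query:
SELECT MAX(amount) FROM transactions WHERE amount < (SELECT MAX(amount) FROM transactions)

Result:
MAX(amount)
-----------
3609.15    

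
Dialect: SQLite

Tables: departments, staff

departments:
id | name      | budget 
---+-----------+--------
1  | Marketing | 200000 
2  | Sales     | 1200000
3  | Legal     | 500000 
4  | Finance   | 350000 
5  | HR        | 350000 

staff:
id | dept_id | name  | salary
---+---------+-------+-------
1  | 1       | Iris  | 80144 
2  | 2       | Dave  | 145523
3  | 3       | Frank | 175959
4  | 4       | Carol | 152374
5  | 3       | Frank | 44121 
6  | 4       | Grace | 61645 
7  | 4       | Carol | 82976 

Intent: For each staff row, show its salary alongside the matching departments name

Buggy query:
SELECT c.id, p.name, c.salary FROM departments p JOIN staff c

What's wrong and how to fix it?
Bug: JOIN with no ON clause produces a cartesian product; every staff row pairs with every departments row

Fix: Add ON c.dept_id = p.id to the JOIN

Corrected query:
SELECT c.id, p.name, c.salary FROM departments p JOIN staff c ON c.dept_id = p.id

Result:
id | name      | salary
---+-----------+-------
1  | Marketing | 80144 
2  | Sales     | 145523
3  | Legal     | 175959
4  | Finance   | 152374
5  | Legal     | 44121 
6  | Finance   | 61645 
7  | Finance   | 82976 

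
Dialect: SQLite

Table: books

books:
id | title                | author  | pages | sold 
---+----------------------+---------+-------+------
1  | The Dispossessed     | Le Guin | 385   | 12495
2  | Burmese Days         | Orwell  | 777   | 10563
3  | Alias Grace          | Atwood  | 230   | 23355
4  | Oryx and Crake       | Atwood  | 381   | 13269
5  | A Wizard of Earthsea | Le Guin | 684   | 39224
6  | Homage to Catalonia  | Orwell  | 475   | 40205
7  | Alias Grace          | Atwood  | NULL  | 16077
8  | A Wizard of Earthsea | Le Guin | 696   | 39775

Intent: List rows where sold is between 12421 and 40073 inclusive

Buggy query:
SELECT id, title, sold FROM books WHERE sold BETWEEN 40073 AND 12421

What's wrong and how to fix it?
Bug: BETWEEN expects the lower bound first; with 40073 AND 12421 the range is empty

Fix: Write BETWEEN 12421 AND 40073

Corrected query:
SELECT id, title, sold FROM books WHERE sold BETWEEN 12421 AND 40073

Result:
id | title                | sold 
---+----------------------+------
1  | The Dispossessed     | 12495
3  | Alias Grace          | 23355
4  | Oryx and Crake       | 13269
5  | A Wizard of Earthsea | 39224
7  | Alias Grace          | 16077
8  | A Wizard of Earthsea | 39775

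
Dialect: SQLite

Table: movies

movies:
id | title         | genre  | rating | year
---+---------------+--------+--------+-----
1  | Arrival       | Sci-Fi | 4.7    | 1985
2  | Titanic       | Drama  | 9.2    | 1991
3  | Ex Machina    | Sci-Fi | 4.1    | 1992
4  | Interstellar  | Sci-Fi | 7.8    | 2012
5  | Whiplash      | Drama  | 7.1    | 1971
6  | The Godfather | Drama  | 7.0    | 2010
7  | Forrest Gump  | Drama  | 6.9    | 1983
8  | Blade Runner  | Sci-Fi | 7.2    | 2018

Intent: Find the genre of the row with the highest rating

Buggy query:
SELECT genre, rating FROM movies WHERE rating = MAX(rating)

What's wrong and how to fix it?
Bug: MAX(rating) is an aggregate and cannot be used directly in WHERE

Fix: Wrap MAX in a scalar subquery so WHERE compares against a single value

Corrected query:
SELECT genre, rating FROM movies WHERE rating = (SELECT MAX(rating) FROM movies)

Result:
genre | rating
------+-------
Drama | 9.2   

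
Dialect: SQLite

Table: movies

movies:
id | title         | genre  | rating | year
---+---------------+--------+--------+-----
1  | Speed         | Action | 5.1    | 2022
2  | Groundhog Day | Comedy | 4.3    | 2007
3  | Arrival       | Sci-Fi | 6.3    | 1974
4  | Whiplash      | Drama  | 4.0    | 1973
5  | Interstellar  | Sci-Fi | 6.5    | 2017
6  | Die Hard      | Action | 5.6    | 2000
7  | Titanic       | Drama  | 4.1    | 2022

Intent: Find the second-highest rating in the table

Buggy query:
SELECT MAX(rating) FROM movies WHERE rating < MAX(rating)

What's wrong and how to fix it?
Bug: The inner MAX is an aggregate inside WHERE, which is not allowed

Fix: Put the inner MAX in a scalar subquery

Corrected query:
SELECT MAX(rating) FROM movies WHERE rating < (SELECT MAX(rating) FROM movies)

Result:
MAX(rating)
-----------
6.3        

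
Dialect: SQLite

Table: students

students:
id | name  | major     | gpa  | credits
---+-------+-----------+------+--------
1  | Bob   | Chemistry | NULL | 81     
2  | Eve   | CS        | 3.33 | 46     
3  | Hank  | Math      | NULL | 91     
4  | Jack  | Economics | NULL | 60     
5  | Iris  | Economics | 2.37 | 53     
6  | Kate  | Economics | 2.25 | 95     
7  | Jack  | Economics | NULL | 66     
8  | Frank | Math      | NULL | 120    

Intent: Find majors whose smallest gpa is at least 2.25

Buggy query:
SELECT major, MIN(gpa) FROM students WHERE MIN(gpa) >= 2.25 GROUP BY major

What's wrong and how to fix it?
Bug: Aggregates like MIN are computed per group after WHERE runs

Fix: Use HAVING for the per-group MIN condition

Corrected query:
SELECT major, MIN(gpa) FROM students GROUP BY major HAVING MIN(gpa) >= 2.25

Result:
major     | MIN(gpa)
----------+---------
CS        | 3.33    
Economics | 2.25    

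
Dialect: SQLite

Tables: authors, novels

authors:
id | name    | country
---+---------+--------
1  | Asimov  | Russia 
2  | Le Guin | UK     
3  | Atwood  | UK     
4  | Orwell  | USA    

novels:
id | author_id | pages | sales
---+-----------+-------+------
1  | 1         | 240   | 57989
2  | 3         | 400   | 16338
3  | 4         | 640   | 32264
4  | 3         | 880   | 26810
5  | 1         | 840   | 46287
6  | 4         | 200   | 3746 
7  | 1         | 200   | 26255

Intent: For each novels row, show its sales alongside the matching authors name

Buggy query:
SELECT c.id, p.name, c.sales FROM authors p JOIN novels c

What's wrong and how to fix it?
Bug: Missing join condition: each novels row is matched to all authors rows instead of just its own

Fix: Specify the join condition linking the foreign key to the parent id

Corrected query:
SELECT c.id, p.name, c.sales FROM authors p JOIN novels c ON c.author_id = p.id

Result:
id | name   | sales
---+--------+------
1  | Asimov | 57989
2  | Atwood | 16338
3  | Orwell | 32264
4  | Atwood | 26810
5  | Asimov | 46287
6  | Orwell | 3746 
7  | Asimov | 26255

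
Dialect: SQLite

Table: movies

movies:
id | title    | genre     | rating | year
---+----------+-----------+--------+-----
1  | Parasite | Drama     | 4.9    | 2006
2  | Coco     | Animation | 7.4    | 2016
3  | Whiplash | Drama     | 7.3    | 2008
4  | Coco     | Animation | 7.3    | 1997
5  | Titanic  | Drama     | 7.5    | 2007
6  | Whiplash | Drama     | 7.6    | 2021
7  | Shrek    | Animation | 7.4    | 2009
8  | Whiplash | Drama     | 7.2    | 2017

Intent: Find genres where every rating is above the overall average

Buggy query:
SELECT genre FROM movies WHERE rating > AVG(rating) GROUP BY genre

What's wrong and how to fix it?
Bug: WHERE evaluates per row before aggregation, so AVG() is unavailable

Fix: Use a subquery for AVG and a HAVING MIN(...) filter so the condition holds for every row in the group

Corrected query:
SELECT genre FROM movies GROUP BY genre HAVING MIN(rating) > (SELECT AVG(rating) FROM movies)

Result:
genre    
---------
Animation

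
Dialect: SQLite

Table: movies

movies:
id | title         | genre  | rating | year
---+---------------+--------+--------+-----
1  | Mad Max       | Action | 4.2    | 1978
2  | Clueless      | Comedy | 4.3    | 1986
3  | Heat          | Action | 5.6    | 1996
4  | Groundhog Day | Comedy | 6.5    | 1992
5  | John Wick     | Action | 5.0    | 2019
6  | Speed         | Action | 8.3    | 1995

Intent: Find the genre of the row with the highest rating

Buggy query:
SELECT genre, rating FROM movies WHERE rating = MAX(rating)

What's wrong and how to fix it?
Bug: WHERE is evaluated per row; an aggregate over the whole table isn't defined there

Fix: Use a subquery: WHERE rating = (SELECT MAX(rating) FROM movies)

Corrected query:
SELECT genre, rating FROM movies WHERE rating = (SELECT MAX(rating) FROM movies)

Result:
genre  | rating
-------+-------
Action | 8.3   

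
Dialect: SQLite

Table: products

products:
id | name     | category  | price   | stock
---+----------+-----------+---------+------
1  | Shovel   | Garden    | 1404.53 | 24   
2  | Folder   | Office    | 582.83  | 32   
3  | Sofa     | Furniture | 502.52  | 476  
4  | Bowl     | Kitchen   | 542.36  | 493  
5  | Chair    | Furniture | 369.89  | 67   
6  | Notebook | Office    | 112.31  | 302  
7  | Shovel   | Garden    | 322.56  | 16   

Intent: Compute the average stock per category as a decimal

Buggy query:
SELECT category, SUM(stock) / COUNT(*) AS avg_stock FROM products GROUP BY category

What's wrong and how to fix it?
Bug: Both operands are integers, so '/' performs integer division and truncates

Fix: Multiply by 1.0 (or CAST to REAL) to force floating-point division

Corrected query:
SELECT category, SUM(stock) * 1.0 / COUNT(*) AS avg_stock FROM products GROUP BY category

Result:
category  | avg_stock
----------+----------
Furniture | 271.5    
Garden    | 20       
Kitchen   | 493      
Office    | 167      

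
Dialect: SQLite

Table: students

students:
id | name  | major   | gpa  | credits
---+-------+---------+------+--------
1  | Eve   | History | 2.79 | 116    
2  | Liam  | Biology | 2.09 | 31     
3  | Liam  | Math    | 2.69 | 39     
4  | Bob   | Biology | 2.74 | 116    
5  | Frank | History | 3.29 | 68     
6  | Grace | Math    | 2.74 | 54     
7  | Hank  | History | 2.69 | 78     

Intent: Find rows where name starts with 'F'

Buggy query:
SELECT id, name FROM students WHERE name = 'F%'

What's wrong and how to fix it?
Bug: Wildcards only work with LIKE; '=' treats '%' as a literal character

Fix: Use LIKE for wildcard pattern matching

Corrected query:
SELECT id, name FROM students WHERE name LIKE 'F%'

Result:
id | name 
---+------
5  | Frank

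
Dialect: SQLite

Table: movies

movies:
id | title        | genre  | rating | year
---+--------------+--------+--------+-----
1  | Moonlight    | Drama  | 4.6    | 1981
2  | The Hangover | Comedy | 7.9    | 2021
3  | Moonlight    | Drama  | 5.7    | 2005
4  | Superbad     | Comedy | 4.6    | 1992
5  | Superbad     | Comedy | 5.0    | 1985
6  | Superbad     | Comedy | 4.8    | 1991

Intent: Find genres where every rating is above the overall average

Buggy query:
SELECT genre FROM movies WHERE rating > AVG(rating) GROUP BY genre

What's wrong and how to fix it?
Bug: AVG() is an aggregate; it can't sit directly in WHERE

Fix: Compute the overall average in a scalar subquery and compare each group's MIN against it in HAVING

Corrected query:
SELECT genre FROM movies GROUP BY genre HAVING MIN(rating) > (SELECT AVG(rating) FROM movies)

Result:
(no rows)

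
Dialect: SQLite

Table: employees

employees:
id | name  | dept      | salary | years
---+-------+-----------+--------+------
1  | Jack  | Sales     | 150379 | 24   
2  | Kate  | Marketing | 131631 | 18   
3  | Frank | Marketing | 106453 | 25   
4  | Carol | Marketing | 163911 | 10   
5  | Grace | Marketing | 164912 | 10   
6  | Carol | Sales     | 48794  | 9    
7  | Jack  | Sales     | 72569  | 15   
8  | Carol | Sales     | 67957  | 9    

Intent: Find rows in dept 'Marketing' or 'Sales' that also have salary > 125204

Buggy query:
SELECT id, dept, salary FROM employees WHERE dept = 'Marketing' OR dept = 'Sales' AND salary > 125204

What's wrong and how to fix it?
Bug: AND binds tighter than OR, so this parses as dept = 'Marketing' OR (dept = 'Sales' AND salary > 125204)

Fix: Add parentheses around the OR so the AND applies to both alternatives

Corrected query:
SELECT id, dept, salary FROM employees WHERE (dept = 'Marketing' OR dept = 'Sales') AND salary > 125204

Result:
id | dept      | salary
---+-----------+-------
1  | Sales     | 150379
2  | Marketing | 131631
4  | Marketing | 163911
5  | Marketing | 164912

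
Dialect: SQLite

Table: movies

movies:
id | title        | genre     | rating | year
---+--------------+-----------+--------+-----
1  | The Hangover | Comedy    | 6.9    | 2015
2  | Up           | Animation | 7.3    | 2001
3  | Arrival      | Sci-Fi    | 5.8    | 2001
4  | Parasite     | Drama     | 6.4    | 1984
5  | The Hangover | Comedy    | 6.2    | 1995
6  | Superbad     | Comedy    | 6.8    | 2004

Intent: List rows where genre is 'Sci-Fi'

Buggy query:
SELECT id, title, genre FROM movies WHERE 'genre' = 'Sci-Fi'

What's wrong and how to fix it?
Bug: Single quotes denote string literals in SQL; the column name is being compared as a constant string

Fix: Reference the column as genre without single quotes

Corrected query:
SELECT id, title, genre FROM movies WHERE genre = 'Sci-Fi'

Result:
id | title   | genre 
---+---------+-------
3  | Arrival | Sci-Fi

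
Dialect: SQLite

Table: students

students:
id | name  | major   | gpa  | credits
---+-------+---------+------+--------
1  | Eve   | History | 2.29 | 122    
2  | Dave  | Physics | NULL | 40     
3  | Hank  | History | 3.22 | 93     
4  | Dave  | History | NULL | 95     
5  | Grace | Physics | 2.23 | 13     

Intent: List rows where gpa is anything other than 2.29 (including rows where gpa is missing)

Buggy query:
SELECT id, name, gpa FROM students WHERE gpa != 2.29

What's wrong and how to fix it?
Bug: 'gpa != 2.29' is unknown when gpa is NULL, so NULL rows are silently excluded

Fix: Handle NULL separately with IS NULL alongside the inequality

Corrected query:
SELECT id, name, gpa FROM students WHERE gpa != 2.29 OR gpa IS NULL

Result:
id | name  | gpa 
---+-------+-----
2  | Dave  | NULL
3  | Hank  | 3.22
4  | Dave  | NULL
5  | Grace | 2.23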